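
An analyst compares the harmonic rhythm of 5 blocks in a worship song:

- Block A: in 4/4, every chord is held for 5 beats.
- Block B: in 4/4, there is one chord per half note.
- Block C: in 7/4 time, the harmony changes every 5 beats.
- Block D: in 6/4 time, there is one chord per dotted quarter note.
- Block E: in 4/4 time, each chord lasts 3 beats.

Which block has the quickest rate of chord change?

A: each chord is 5 beats in 4/4, so 0.8 per bar.
B: each chord is 2 beats in 4/4, so 2 per bar.
C: each chord is 5 beats in 7/4, so 1.4 per bar.
D: each chord is 1.5 beats in 6/4, so 4 per bar.
E: each chord is 3 beats in 4/4, so 4/3 per bar.
Fastest is D at 4 chords/bar.

Block D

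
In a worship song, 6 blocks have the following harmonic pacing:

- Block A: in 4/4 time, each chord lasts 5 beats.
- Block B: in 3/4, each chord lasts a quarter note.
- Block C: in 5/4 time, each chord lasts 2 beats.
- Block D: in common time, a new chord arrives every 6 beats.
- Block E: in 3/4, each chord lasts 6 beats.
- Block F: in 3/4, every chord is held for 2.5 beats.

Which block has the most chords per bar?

A: 4/5 = 0.8 chords/bar.
B: 3/1 = 3 chords/bar.
C: 5/2 = 2.5 chords/bar.
D: 4/6 = 2/3 chords/bar.
E: 3/6 = 0.5 chords/bar.
F: 3/2.5 = 1.2 chords/bar.
Fastest is B at 3 chords/bar.

Block B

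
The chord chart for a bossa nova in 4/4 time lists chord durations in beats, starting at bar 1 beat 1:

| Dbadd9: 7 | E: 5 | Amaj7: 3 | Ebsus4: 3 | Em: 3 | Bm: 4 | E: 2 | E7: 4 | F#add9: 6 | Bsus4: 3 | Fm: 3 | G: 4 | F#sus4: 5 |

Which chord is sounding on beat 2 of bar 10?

Beat 2 of bar 10 is beat (10−1)×4 + 2 = 38 overall.
Running totals: Dbadd9 ends at 7, E ends at 12, Amaj7 ends at 15, Ebsus4 ends at 18, Em ends at 21, Bm ends at 25, E ends at 27, E7 ends at 31, F#add9 ends at 37, Bsus4 ends at 40.
Beat 38 falls within Bsus4.

Bsus4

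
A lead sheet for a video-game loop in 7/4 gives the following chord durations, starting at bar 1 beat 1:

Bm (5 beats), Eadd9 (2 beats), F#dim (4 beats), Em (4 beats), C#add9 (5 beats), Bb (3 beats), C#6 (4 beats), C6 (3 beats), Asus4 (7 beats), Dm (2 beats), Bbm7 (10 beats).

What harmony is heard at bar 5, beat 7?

Asus4

Beat 7 of bar 5 is beat (5−1)×7 + 7 = 35 overall.
Running totals: Bm ends at 5, Eadd9 ends at 7, F#dim ends at 11, Em ends at 15, C#add9 ends at 20, Bb ends at 23, C#6 ends at 27, C6 ends at 30, Asus4 ends at 37.
Beat 35 falls within Asus4.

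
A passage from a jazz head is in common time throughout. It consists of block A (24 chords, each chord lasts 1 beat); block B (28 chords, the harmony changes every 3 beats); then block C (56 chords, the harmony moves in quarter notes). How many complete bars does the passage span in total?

A: 24 × 1 = 24 beats = 6 bars.
B: 28 × 3 = 84 beats = 21 bars.
C: 56 × 1 = 56 beats = 14 bars.
Total: 6 + 21 + 14 = 41 bars.

41 bars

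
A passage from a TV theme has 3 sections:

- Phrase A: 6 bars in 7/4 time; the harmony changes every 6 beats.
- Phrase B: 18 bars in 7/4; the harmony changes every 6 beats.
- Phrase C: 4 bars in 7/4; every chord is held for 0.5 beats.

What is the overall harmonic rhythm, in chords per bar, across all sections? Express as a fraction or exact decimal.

A: 6 × 7 = 42 beats ÷ 6 = 7 chords.
B: 18 × 7 = 126 beats ÷ 6 = 21 chords.
C: 4 × 7 = 28 beats ÷ 0.5 = 56 chords.
Overall: 84 chords over 28 bars → 84/28 = 3 chords per bar.

3 chords per bar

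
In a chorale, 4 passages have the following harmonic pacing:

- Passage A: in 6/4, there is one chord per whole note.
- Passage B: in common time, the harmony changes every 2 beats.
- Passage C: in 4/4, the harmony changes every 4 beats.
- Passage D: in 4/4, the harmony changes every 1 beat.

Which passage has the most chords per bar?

Passage D

A: each chord is 4 beats in 6/4, so 1.5 per bar.
B: each chord is 2 beats in 4/4, so 2 per bar.
C: each chord is 4 beats in 4/4, so 1 per bar.
D: each chord is 1 beat in 4/4, so 4 per bar.
Fastest is D at 4 chords/bar.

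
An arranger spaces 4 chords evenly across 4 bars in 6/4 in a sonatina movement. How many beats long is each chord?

6 beats

4 bars × 6 beats/bar = 24 beats total.
24 beats ÷ 4 chords = 6 beats per chord.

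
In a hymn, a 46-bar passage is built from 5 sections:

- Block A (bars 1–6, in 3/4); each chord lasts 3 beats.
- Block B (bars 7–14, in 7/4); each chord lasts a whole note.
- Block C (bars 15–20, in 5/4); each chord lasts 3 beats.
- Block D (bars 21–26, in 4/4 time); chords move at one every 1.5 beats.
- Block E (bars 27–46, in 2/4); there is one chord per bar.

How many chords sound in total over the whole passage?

A: 6 bars × 3 beats = 18 beats; 3 beats/chord → 6 chords.
B: 8 bars × 7 beats = 56 beats; 4 beats/chord → 14 chords.
C: 6 bars × 5 beats = 30 beats; 3 beats/chord → 10 chords.
D: 6 bars × 4 beats = 24 beats; 1.5 beats/chord → 16 chords.
E: 20 bars × 2 beats = 40 beats; 2 beats/chord → 20 chords.
Total: 6 + 14 + 10 + 16 + 20 = 66.

66 chords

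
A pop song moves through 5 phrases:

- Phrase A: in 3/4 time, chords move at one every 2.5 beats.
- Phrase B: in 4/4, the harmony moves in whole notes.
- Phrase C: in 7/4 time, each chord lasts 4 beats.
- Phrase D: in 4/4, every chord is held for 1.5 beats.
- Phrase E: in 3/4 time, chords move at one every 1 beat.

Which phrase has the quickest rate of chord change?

Phrase E

A: each chord is 2.5 beats in 3/4, so 1.2 per bar.
B: each chord is 4 beats in 4/4, so 1 per bar.
C: each chord is 4 beats in 7/4, so 1.75 per bar.
D: each chord is 1.5 beats in 4/4, so 8/3 per bar.
E: each chord is 1 beat in 3/4, so 3 per bar.
Fastest is E at 3 chords/bar.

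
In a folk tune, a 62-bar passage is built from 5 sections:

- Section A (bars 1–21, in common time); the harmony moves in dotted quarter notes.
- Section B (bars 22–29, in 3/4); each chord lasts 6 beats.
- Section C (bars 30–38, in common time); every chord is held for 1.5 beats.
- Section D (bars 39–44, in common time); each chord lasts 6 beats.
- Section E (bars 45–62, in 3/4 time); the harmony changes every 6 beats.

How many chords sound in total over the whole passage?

97 chords

A: 21 bars × 4 beats = 84 beats; 1.5 beats/chord → 56 chords.
B: 8 bars × 3 beats = 24 beats; 6 beats/chord → 4 chords.
C: 9 bars × 4 beats = 36 beats; 1.5 beats/chord → 24 chords.
D: 6 bars × 4 beats = 24 beats; 6 beats/chord → 4 chords.
E: 18 bars × 3 beats = 54 beats; 6 beats/chord → 9 chords.
Total: 56 + 4 + 24 + 4 + 9 = 97.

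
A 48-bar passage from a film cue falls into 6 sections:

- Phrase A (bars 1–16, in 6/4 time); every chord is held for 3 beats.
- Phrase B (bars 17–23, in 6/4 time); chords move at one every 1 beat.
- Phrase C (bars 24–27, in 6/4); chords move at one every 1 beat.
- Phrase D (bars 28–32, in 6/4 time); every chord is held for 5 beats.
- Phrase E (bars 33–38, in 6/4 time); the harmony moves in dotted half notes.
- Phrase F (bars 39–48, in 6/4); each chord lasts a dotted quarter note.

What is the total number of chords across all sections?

156 chords

A: 16 bars × 6 beats = 96 beats; 3 beats/chord → 32 chords.
B: 7 bars × 6 beats = 42 beats; 1 beat/chord → 42 chords.
C: 4 bars × 6 beats = 24 beats; 1 beat/chord → 24 chords.
D: 5 bars × 6 beats = 30 beats; 5 beats/chord → 6 chords.
E: 6 bars × 6 beats = 36 beats; 3 beats/chord → 12 chords.
F: 10 bars × 6 beats = 60 beats; 1.5 beats/chord → 40 chords.
Total: 32 + 42 + 24 + 6 + 12 + 40 = 156.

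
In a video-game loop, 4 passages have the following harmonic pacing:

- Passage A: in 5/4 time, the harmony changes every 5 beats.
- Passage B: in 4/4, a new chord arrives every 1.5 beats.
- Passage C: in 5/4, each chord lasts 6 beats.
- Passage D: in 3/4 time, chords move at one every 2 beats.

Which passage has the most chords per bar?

Passage B

A: 5/5 = 1 chord/bar.
B: 4/1.5 = 8/3 chords/bar.
C: 5/6 = 5/6 chords/bar.
D: 3/2 = 1.5 chords/bar.
Fastest is B at 8/3 chords/bar.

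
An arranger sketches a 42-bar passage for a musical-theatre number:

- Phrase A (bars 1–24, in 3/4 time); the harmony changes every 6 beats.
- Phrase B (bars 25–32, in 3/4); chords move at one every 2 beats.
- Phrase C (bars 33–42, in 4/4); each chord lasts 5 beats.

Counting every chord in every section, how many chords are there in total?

32 chords

A: 24 bars × 3 beats = 72 beats; 6 beats/chord → 12 chords.
B: 8 bars × 3 beats = 24 beats; 2 beats/chord → 12 chords.
C: 10 bars × 4 beats = 40 beats; 5 beats/chord → 8 chords.
Total: 12 + 12 + 8 = 32.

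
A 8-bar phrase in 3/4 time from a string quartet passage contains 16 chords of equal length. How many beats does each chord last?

1.5 beats

8 bars × 3 beats/bar = 24 beats total.
24 beats ÷ 16 chords = 1.5 beats per chord.
(That is a dotted quarter note.)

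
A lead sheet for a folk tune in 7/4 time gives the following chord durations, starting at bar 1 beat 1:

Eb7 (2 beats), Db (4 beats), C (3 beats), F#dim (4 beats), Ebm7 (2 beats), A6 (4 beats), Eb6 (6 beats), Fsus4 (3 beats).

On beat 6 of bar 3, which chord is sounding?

Beat 6 of bar 3 is beat (3−1)×7 + 6 = 20 overall.
Running totals: Eb7 ends at 2, Db ends at 6, C ends at 9, F#dim ends at 13, Ebm7 ends at 15, A6 ends at 19, Eb6 ends at 25.
Beat 20 falls within Eb6.

Eb6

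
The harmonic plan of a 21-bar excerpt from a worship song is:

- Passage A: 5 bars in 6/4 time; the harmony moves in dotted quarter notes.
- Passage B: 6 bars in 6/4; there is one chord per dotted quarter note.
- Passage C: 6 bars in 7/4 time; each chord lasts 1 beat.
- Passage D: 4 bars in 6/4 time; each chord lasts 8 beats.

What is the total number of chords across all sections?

89 chords

A: 5 bars × 6 beats = 30 beats; 1.5 beats/chord → 20 chords.
B: 6 bars × 6 beats = 36 beats; 1.5 beats/chord → 24 chords.
C: 6 bars × 7 beats = 42 beats; 1 beat/chord → 42 chords.
D: 4 bars × 6 beats = 24 beats; 8 beats/chord → 3 chords.
Total: 20 + 24 + 42 + 3 = 89.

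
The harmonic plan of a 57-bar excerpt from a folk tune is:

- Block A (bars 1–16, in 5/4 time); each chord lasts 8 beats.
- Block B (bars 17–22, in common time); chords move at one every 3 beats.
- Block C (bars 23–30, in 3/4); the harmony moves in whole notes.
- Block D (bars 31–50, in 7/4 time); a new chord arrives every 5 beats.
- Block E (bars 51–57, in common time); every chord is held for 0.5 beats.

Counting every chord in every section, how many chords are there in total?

108 chords

A: 16·5 = 80 beats, 80/8 = 10 chords.
B: 6·4 = 24 beats, 24/3 = 8 chords.
C: 8·3 = 24 beats, 24/4 = 6 chords.
D: 20·7 = 140 beats, 140/5 = 28 chords.
E: 7·4 = 28 beats, 28/0.5 = 56 chords.
Total: 10 + 8 + 6 + 28 + 56 = 108.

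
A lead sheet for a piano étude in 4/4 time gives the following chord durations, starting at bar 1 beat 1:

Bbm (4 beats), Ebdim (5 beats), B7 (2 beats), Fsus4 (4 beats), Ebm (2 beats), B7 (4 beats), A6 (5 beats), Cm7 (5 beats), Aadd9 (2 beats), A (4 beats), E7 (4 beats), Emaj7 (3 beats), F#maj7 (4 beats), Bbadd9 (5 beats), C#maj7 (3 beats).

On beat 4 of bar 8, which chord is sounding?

Aadd9

Beat 4 of bar 8 is beat (8−1)×4 + 4 = 32 overall.
Running totals: Bbm ends at 4, Ebdim ends at 9, B7 ends at 11, Fsus4 ends at 15, Ebm ends at 17, B7 ends at 21, A6 ends at 26, Cm7 ends at 31, Aadd9 ends at 33.
Beat 32 falls within Aadd9.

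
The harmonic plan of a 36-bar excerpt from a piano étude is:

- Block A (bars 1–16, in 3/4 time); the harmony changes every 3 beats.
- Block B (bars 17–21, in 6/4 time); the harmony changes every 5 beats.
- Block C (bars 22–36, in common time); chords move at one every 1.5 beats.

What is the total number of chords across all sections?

A has 48 beats and chords last 3 each, so 16 chords.
B has 30 beats and chords last 5 each, so 6 chords.
C has 60 beats and chords last 1.5 each, so 40 chords.
Total: 16 + 6 + 40 = 62.

62 chords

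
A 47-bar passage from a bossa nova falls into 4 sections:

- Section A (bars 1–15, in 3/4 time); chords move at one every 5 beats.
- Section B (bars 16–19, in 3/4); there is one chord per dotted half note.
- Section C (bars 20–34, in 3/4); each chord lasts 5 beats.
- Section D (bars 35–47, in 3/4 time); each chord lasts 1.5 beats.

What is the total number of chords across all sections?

A: 15·3 = 45 beats, 45/5 = 9 chords.
B: 4·3 = 12 beats, 12/3 = 4 chords.
C: 15·3 = 45 beats, 45/5 = 9 chords.
D: 13·3 = 39 beats, 39/1.5 = 26 chords.
Total: 9 + 4 + 9 + 26 = 48.

48 chords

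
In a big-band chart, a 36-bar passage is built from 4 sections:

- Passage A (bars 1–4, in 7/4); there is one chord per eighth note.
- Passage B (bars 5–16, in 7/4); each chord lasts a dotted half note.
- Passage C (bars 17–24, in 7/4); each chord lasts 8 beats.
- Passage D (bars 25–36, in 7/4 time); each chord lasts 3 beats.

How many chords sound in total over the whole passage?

A has 28 beats and chords last 0.5 each, so 56 chords.
B has 84 beats and chords last 3 each, so 28 chords.
C has 56 beats and chords last 8 each, so 7 chords.
D has 84 beats and chords last 3 each, so 28 chords.
Total: 56 + 28 + 7 + 28 = 119.

119 chords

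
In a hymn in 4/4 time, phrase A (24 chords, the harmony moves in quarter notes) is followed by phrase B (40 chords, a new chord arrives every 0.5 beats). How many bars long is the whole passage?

A: 24 × 1 = 24 beats = 6 bars.
B: 40 × 0.5 = 20 beats = 5 bars.
Total: 6 + 5 = 11 bars.

11 bars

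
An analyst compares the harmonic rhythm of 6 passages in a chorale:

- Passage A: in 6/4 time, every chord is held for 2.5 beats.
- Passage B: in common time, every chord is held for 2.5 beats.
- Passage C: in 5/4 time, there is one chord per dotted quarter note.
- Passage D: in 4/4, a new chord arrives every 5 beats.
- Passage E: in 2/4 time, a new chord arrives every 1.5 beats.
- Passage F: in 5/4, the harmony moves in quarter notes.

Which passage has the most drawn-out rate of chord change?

Passage D

A: 6 beats/bar ÷ 2.5 beats/chord = 2.4 chords/bar.
B: 4 beats/bar ÷ 2.5 beats/chord = 1.6 chords/bar.
C: 5 beats/bar ÷ 1.5 beats/chord = 10/3 chords/bar.
D: 4 beats/bar ÷ 5 beats/chord = 0.8 chords/bar.
E: 2 beats/bar ÷ 1.5 beats/chord = 4/3 chords/bar.
F: 5 beats/bar ÷ 1 beat/chord = 5 chords/bar.
Slowest is D at 0.8 chords/bar.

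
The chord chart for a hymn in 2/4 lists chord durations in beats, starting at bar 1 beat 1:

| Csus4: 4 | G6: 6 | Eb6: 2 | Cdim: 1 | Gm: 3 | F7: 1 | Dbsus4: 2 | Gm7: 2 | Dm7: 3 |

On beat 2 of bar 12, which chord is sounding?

Dm7

Beat 2 of bar 12 is beat (12−1)×2 + 2 = 24 overall.
Running totals: Csus4 ends at 4, G6 ends at 10, Eb6 ends at 12, Cdim ends at 13, Gm ends at 16, F7 ends at 17, Dbsus4 ends at 19, Gm7 ends at 21, Dm7 ends at 24.
Beat 24 falls within Dm7.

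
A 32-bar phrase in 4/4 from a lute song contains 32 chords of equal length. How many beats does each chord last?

32 bars × 4 beats/bar = 128 beats total.
128 beats ÷ 32 chords = 4 beats per chord.
(That is a whole note.)

4 beats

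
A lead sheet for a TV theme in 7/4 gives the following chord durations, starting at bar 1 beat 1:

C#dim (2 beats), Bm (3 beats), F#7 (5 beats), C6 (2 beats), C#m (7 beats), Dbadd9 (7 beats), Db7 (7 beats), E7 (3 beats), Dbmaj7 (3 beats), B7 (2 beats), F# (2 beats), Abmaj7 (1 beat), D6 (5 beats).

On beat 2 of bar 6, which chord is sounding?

Beat 2 of bar 6 is beat (6−1)×7 + 2 = 37 overall.
Running totals: C#dim ends at 2, Bm ends at 5, F#7 ends at 10, C6 ends at 12, C#m ends at 19, Dbadd9 ends at 26, Db7 ends at 33, E7 ends at 36, Dbmaj7 ends at 39.
Beat 37 falls within Dbmaj7.

Dbmaj7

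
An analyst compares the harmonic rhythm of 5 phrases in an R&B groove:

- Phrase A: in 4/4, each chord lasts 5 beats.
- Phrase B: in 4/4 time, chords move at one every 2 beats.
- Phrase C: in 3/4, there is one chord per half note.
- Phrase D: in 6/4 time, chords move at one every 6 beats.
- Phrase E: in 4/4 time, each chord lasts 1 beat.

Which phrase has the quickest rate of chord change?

A: each chord is 5 beats in 4/4, so 0.8 per bar.
B: each chord is 2 beats in 4/4, so 2 per bar.
C: each chord is 2 beats in 3/4, so 1.5 per bar.
D: each chord is 6 beats in 6/4, so 1 per bar.
E: each chord is 1 beat in 4/4, so 4 per bar.
Fastest is E at 4 chords/bar.

Phrase E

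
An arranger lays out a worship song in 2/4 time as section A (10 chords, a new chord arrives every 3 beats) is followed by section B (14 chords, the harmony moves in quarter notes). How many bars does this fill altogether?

22 bars

A: 10 × 3 = 30 beats = 15 bars.
B: 14 × 1 = 14 beats = 7 bars.
Total: 15 + 7 = 22 bars.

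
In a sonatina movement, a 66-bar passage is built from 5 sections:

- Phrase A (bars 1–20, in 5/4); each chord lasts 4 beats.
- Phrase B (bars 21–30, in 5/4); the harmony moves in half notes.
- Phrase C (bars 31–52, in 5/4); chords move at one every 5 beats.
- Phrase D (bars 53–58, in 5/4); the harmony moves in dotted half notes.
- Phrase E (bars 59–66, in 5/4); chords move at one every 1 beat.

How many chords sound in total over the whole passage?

122 chords

A has 100 beats and chords last 4 each, so 25 chords.
B has 50 beats and chords last 2 each, so 25 chords.
C has 110 beats and chords last 5 each, so 22 chords.
D has 30 beats and chords last 3 each, so 10 chords.
E has 40 beats and chords last 1 each, so 40 chords.
Total: 25 + 25 + 22 + 10 + 40 = 122.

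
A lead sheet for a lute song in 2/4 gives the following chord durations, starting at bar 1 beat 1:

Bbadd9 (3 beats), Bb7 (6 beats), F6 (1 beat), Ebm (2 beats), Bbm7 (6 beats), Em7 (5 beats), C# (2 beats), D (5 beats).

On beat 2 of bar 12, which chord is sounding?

C#

Beat 2 of bar 12 is beat (12−1)×2 + 2 = 24 overall.
Running totals: Bbadd9 ends at 3, Bb7 ends at 9, F6 ends at 10, Ebm ends at 12, Bbm7 ends at 18, Em7 ends at 23, C# ends at 25.
Beat 24 falls within C#.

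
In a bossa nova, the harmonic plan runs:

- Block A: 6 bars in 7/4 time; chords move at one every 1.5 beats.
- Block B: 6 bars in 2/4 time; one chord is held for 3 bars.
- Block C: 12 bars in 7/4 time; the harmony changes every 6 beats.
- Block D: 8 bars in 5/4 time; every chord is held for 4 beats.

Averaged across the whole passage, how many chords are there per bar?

27/16 chords per bar

A: 6 × 7 = 42 beats ÷ 1.5 = 28 chords.
B: 6 × 2 = 12 beats ÷ 6 = 2 chords.
C: 12 × 7 = 84 beats ÷ 6 = 14 chords.
D: 8 × 5 = 40 beats ÷ 4 = 10 chords.
Overall: 54 chords over 32 bars → 54/32 = 27/16 chords per bar.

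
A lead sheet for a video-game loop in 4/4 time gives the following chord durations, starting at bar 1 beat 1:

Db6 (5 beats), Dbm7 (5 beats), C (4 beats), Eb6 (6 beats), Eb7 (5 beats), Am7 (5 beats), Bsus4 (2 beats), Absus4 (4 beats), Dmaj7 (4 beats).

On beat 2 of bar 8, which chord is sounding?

Beat 2 of bar 8 is beat (8−1)×4 + 2 = 30 overall.
Running totals: Db6 ends at 5, Dbm7 ends at 10, C ends at 14, Eb6 ends at 20, Eb7 ends at 25, Am7 ends at 30.
Beat 30 falls within Am7.

Am7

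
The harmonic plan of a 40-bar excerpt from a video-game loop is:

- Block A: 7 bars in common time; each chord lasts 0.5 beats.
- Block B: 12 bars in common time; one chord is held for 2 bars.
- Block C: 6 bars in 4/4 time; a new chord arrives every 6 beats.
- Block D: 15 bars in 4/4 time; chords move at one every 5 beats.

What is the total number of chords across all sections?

A: 7·4 = 28 beats, 28/0.5 = 56 chords.
B: 12·4 = 48 beats, 48/8 = 6 chords.
C: 6·4 = 24 beats, 24/6 = 4 chords.
D: 15·4 = 60 beats, 60/5 = 12 chords.
Total: 56 + 6 + 4 + 12 = 78.

78 chords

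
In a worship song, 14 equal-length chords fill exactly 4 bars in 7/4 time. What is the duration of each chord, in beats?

4 bars × 7 beats/bar = 28 beats total.
28 beats ÷ 14 chords = 2 beats per chord.
(That is a half note.)

2 beats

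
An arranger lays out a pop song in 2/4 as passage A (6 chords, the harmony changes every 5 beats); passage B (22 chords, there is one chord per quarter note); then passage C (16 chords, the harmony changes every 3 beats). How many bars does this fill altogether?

A: 6 × 5 = 30 beats = 15 bars.
B: 22 × 1 = 22 beats = 11 bars.
C: 16 × 3 = 48 beats = 24 bars.
Total: 15 + 11 + 24 = 50 bars.

50 bars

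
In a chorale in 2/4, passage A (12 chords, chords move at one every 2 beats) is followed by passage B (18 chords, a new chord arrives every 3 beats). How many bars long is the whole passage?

A: 12 × 2 = 24 beats = 12 bars.
B: 18 × 3 = 54 beats = 27 bars.
Total: 12 + 27 = 39 bars.

39 bars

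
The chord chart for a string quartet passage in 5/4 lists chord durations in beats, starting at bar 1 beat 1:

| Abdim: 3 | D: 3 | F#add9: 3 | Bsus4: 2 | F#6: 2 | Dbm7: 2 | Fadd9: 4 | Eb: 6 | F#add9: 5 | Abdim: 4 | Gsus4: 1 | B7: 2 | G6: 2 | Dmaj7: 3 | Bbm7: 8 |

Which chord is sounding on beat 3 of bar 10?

Bbm7

Beat 3 of bar 10 is beat (10−1)×5 + 3 = 48 overall.
Running totals: Abdim ends at 3, D ends at 6, F#add9 ends at 9, Bsus4 ends at 11, F#6 ends at 13, Dbm7 ends at 15, Fadd9 ends at 19, Eb ends at 25, F#add9 ends at 30, Abdim ends at 34, Gsus4 ends at 35, B7 ends at 37, G6 ends at 39, Dmaj7 ends at 42, Bbm7 ends at 50.
Beat 48 falls within Bbm7.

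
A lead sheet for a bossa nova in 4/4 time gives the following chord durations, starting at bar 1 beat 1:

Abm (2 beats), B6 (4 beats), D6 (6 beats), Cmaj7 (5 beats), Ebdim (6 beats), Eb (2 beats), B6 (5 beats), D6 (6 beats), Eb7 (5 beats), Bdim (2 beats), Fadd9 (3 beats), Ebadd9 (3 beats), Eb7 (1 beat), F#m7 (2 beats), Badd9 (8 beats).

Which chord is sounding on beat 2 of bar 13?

Beat 2 of bar 13 is beat (13−1)×4 + 2 = 50 overall.
Running totals: Abm ends at 2, B6 ends at 6, D6 ends at 12, Cmaj7 ends at 17, Ebdim ends at 23, Eb ends at 25, B6 ends at 30, D6 ends at 36, Eb7 ends at 41, Bdim ends at 43, Fadd9 ends at 46, Ebadd9 ends at 49, Eb7 ends at 50.
Beat 50 falls within Eb7.

Eb7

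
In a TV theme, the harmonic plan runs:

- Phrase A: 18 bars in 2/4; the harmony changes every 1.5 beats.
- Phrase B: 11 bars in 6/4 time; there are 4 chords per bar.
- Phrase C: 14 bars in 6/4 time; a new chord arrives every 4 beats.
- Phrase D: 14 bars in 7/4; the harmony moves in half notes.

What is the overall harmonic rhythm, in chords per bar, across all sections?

A: 18 bars of 2 beats is 36 beats; at 1.5 beats each that's 24 chords.
B: 11 bars of 6 beats is 66 beats; at 1.5 beats each that's 44 chords.
C: 14 bars of 6 beats is 84 beats; at 4 beats each that's 21 chords.
D: 14 bars of 7 beats is 98 beats; at 2 beats each that's 49 chords.
Overall: 138 chords over 57 bars → 138/57 = 46/19 chords per bar.

46/19 chords per bar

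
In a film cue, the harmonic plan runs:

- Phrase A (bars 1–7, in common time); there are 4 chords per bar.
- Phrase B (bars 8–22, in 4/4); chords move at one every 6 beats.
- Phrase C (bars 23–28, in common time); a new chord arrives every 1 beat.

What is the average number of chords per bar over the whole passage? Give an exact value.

31/14 chords per bar

A: 7 × 4 = 28 beats ÷ 1 = 28 chords.
B: 15 × 4 = 60 beats ÷ 6 = 10 chords.
C: 6 × 4 = 24 beats ÷ 1 = 24 chords.
Overall: 62 chords over 28 bars → 62/28 = 31/14 chords per bar.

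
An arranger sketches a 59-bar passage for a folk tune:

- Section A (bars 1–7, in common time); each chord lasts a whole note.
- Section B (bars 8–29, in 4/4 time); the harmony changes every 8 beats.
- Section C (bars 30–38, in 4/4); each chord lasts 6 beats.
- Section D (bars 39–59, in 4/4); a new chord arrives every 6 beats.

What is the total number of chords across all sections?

38 chords

A has 28 beats and chords last 4 each, so 7 chords.
B has 88 beats and chords last 8 each, so 11 chords.
C has 36 beats and chords last 6 each, so 6 chords.
D has 84 beats and chords last 6 each, so 14 chords.
Total: 7 + 11 + 6 + 14 = 38.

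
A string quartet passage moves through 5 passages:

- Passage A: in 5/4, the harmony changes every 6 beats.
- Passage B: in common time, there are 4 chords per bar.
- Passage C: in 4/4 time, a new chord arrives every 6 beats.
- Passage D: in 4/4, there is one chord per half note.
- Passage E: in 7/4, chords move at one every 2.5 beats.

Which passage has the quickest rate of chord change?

A: each chord is 6 beats in 5/4, so 5/6 per bar.
B: each chord is 1 beat in 4/4, so 4 per bar.
C: each chord is 6 beats in 4/4, so 2/3 per bar.
D: each chord is 2 beats in 4/4, so 2 per bar.
E: each chord is 2.5 beats in 7/4, so 2.8 per bar.
Fastest is B at 4 chords/bar.

Passage B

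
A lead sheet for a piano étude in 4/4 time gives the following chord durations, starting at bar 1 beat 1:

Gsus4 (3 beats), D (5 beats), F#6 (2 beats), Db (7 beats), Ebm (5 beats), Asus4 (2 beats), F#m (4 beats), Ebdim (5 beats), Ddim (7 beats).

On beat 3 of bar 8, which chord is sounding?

Beat 3 of bar 8 is beat (8−1)×4 + 3 = 31 overall.
Running totals: Gsus4 ends at 3, D ends at 8, F#6 ends at 10, Db ends at 17, Ebm ends at 22, Asus4 ends at 24, F#m ends at 28, Ebdim ends at 33.
Beat 31 falls within Ebdim.

Ebdim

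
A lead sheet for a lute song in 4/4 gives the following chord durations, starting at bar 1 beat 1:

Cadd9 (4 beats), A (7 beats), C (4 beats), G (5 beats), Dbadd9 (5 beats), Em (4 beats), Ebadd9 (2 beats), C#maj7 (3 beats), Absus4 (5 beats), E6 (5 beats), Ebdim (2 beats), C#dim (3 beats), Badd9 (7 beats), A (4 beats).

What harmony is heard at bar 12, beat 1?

Beat 1 of bar 12 is beat (12−1)×4 + 1 = 45 overall.
Running totals: Cadd9 ends at 4, A ends at 11, C ends at 15, G ends at 20, Dbadd9 ends at 25, Em ends at 29, Ebadd9 ends at 31, C#maj7 ends at 34, Absus4 ends at 39, E6 ends at 44, Ebdim ends at 46.
Beat 45 falls within Ebdim.

Ebdim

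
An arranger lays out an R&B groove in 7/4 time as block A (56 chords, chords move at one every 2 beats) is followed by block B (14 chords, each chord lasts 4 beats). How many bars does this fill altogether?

24 bars

A: 56 × 2 = 112 beats = 16 bars.
B: 14 × 4 = 56 beats = 8 bars.
Total: 16 + 8 = 24 bars.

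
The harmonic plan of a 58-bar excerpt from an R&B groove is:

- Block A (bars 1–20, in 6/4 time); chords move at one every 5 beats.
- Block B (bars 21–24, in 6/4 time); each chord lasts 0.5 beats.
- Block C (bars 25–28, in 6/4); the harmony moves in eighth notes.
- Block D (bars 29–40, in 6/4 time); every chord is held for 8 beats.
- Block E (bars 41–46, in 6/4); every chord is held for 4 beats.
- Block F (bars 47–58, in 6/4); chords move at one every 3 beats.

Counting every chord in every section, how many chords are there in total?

162 chords

A has 120 beats and chords last 5 each, so 24 chords.
B has 24 beats and chords last 0.5 each, so 48 chords.
C has 24 beats and chords last 0.5 each, so 48 chords.
D has 72 beats and chords last 8 each, so 9 chords.
E has 36 beats and chords last 4 each, so 9 chords.
F has 72 beats and chords last 3 each, so 24 chords.
Total: 24 + 48 + 48 + 9 + 9 + 24 = 162.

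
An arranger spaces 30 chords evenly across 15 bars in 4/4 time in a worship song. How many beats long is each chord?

15 bars × 4 beats/bar = 60 beats total.
60 beats ÷ 30 chords = 2 beats per chord.
(That is a half note.)

2 beats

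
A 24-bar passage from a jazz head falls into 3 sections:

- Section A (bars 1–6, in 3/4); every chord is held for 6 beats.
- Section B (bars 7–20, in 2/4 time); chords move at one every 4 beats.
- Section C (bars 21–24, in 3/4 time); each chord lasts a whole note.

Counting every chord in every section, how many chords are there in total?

A has 18 beats and chords last 6 each, so 3 chords.
B has 28 beats and chords last 4 each, so 7 chords.
C has 12 beats and chords last 4 each, so 3 chords.
Total: 3 + 7 + 3 = 13.

13 chords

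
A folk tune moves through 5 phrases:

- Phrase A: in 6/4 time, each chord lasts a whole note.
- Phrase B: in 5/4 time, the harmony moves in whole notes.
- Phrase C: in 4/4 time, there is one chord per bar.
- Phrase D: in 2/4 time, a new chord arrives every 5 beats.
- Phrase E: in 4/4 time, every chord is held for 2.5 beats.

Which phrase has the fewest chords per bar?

Phrase D

A: 6/4 = 1.5 chords/bar.
B: 5/4 = 1.25 chords/bar.
C: 4/4 = 1 chord/bar.
D: 2/5 = 0.4 chords/bar.
E: 4/2.5 = 1.6 chords/bar.
Slowest is D at 0.4 chords/bar.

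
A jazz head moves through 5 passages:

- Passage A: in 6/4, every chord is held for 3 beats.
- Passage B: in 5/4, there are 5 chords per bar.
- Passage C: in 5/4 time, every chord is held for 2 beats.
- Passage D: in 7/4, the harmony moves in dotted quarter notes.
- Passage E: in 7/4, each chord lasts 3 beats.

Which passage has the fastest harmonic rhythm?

A: 6 beats/bar ÷ 3 beats/chord = 2 chords/bar.
B: 5 beats/bar ÷ 1 beat/chord = 5 chords/bar.
C: 5 beats/bar ÷ 2 beats/chord = 2.5 chords/bar.
D: 7 beats/bar ÷ 1.5 beats/chord = 14/3 chords/bar.
E: 7 beats/bar ÷ 3 beats/chord = 7/3 chords/bar.
Fastest is B at 5 chords/bar.

Passage B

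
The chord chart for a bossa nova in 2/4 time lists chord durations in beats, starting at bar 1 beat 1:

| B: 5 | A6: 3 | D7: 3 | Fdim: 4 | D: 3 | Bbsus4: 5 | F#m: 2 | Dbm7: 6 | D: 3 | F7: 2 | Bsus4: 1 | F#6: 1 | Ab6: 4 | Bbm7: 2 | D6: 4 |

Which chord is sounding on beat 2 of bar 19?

F#6

Beat 2 of bar 19 is beat (19−1)×2 + 2 = 38 overall.
Running totals: B ends at 5, A6 ends at 8, D7 ends at 11, Fdim ends at 15, D ends at 18, Bbsus4 ends at 23, F#m ends at 25, Dbm7 ends at 31, D ends at 34, F7 ends at 36, Bsus4 ends at 37, F#6 ends at 38.
Beat 38 falls within F#6.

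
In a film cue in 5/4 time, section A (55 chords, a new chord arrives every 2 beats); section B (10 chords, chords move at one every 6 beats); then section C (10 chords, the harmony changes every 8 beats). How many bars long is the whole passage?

50 bars

A: 55 × 2 = 110 beats = 22 bars.
B: 10 × 6 = 60 beats = 12 bars.
C: 10 × 8 = 80 beats = 16 bars.
Total: 22 + 12 + 16 = 50 bars.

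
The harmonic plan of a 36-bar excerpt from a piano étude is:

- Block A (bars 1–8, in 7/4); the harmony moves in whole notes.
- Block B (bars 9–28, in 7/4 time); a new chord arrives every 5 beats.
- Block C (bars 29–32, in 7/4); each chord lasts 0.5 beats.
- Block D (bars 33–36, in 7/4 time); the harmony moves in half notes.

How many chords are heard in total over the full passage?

112 chords

A has 56 beats and chords last 4 each, so 14 chords.
B has 140 beats and chords last 5 each, so 28 chords.
C has 28 beats and chords last 0.5 each, so 56 chords.
D has 28 beats and chords last 2 each, so 14 chords.
Total: 14 + 28 + 56 + 14 = 112.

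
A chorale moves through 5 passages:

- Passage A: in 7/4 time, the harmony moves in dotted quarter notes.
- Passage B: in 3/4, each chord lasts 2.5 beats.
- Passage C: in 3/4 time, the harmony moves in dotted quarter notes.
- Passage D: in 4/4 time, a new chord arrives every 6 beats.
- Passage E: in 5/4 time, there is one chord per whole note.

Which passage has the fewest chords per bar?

A: 7 beats/bar ÷ 1.5 beats/chord = 14/3 chords/bar.
B: 3 beats/bar ÷ 2.5 beats/chord = 1.2 chords/bar.
C: 3 beats/bar ÷ 1.5 beats/chord = 2 chords/bar.
D: 4 beats/bar ÷ 6 beats/chord = 2/3 chords/bar.
E: 5 beats/bar ÷ 4 beats/chord = 1.25 chords/bar.
Slowest is D at 2/3 chords/bar.

Passage D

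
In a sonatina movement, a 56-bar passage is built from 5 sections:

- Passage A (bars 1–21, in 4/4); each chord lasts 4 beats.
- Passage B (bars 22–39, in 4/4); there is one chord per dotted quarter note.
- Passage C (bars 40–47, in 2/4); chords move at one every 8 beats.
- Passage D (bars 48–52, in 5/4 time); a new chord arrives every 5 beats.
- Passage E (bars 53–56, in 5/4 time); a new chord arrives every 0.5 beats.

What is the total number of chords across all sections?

A: 21·4 = 84 beats, 84/4 = 21 chords.
B: 18·4 = 72 beats, 72/1.5 = 48 chords.
C: 8·2 = 16 beats, 16/8 = 2 chords.
D: 5·5 = 25 beats, 25/5 = 5 chords.
E: 4·5 = 20 beats, 20/0.5 = 40 chords.
Total: 21 + 48 + 2 + 5 + 40 = 116.

116 chords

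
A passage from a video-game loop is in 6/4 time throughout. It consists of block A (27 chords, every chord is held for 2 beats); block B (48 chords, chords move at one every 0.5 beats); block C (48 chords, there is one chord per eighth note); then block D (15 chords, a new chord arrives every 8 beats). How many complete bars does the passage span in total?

37 bars

A: 27 × 2 = 54 beats = 9 bars.
B: 48 × 0.5 = 24 beats = 4 bars.
C: 48 × 0.5 = 24 beats = 4 bars.
D: 15 × 8 = 120 beats = 20 bars.
Total: 9 + 4 + 4 + 20 = 37 bars.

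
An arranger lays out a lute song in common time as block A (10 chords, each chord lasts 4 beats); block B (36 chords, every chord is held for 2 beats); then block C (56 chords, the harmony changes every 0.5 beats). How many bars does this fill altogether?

A: 10 × 4 = 40 beats = 10 bars.
B: 36 × 2 = 72 beats = 18 bars.
C: 56 × 0.5 = 28 beats = 7 bars.
Total: 10 + 18 + 7 = 35 bars.

35 bars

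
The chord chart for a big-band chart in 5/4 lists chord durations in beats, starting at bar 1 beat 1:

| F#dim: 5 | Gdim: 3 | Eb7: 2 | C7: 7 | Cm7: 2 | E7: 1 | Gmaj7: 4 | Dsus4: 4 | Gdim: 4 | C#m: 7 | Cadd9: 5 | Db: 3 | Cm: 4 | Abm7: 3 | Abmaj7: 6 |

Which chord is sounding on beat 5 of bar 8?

Cadd9

Beat 5 of bar 8 is beat (8−1)×5 + 5 = 40 overall.
Running totals: F#dim ends at 5, Gdim ends at 8, Eb7 ends at 10, C7 ends at 17, Cm7 ends at 19, E7 ends at 20, Gmaj7 ends at 24, Dsus4 ends at 28, Gdim ends at 32, C#m ends at 39, Cadd9 ends at 44.
Beat 40 falls within Cadd9.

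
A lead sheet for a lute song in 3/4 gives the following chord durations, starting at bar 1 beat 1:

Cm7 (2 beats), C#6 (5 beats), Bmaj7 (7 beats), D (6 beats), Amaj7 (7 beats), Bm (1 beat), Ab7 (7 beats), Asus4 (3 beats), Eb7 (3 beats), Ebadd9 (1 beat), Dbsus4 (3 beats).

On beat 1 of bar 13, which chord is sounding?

Beat 1 of bar 13 is beat (13−1)×3 + 1 = 37 overall.
Running totals: Cm7 ends at 2, C#6 ends at 7, Bmaj7 ends at 14, D ends at 20, Amaj7 ends at 27, Bm ends at 28, Ab7 ends at 35, Asus4 ends at 38.
Beat 37 falls within Asus4.

Asus4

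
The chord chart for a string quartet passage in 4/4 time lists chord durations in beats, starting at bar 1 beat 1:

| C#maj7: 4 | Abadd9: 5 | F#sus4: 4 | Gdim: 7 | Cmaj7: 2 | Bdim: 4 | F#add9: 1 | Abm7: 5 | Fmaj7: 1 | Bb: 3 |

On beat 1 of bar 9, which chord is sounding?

Fmaj7

Beat 1 of bar 9 is beat (9−1)×4 + 1 = 33 overall.
Running totals: C#maj7 ends at 4, Abadd9 ends at 9, F#sus4 ends at 13, Gdim ends at 20, Cmaj7 ends at 22, Bdim ends at 26, F#add9 ends at 27, Abm7 ends at 32, Fmaj7 ends at 33.
Beat 33 falls within Fmaj7.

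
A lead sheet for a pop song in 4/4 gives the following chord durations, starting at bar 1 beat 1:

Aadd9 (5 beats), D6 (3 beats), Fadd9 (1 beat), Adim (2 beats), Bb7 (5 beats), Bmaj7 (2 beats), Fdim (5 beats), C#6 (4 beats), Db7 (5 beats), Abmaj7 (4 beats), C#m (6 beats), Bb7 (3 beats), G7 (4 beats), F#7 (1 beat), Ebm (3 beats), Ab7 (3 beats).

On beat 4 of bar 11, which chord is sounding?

Beat 4 of bar 11 is beat (11−1)×4 + 4 = 44 overall.
Running totals: Aadd9 ends at 5, D6 ends at 8, Fadd9 ends at 9, Adim ends at 11, Bb7 ends at 16, Bmaj7 ends at 18, Fdim ends at 23, C#6 ends at 27, Db7 ends at 32, Abmaj7 ends at 36, C#m ends at 42, Bb7 ends at 45.
Beat 44 falls within Bb7.

Bb7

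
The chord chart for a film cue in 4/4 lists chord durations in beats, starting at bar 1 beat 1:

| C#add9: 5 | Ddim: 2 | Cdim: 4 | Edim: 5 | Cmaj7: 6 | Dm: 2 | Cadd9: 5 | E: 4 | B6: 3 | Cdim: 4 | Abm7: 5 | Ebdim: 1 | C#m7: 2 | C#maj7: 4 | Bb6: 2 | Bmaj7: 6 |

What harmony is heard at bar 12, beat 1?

Abm7

Beat 1 of bar 12 is beat (12−1)×4 + 1 = 45 overall.
Running totals: C#add9 ends at 5, Ddim ends at 7, Cdim ends at 11, Edim ends at 16, Cmaj7 ends at 22, Dm ends at 24, Cadd9 ends at 29, E ends at 33, B6 ends at 36, Cdim ends at 40, Abm7 ends at 45.
Beat 45 falls within Abm7.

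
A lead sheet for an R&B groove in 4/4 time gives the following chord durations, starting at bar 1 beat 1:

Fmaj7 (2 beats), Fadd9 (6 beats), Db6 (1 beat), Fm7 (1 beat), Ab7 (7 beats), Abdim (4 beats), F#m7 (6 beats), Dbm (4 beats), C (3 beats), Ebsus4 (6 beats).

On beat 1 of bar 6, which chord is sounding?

Abdim

Beat 1 of bar 6 is beat (6−1)×4 + 1 = 21 overall.
Running totals: Fmaj7 ends at 2, Fadd9 ends at 8, Db6 ends at 9, Fm7 ends at 10, Ab7 ends at 17, Abdim ends at 21.
Beat 21 falls within Abdim.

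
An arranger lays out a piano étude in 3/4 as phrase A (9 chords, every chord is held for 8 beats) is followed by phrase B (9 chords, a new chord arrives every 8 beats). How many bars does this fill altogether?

A: 9 × 8 = 72 beats = 24 bars.
B: 9 × 8 = 72 beats = 24 bars.
Total: 24 + 24 = 48 bars.

48 bars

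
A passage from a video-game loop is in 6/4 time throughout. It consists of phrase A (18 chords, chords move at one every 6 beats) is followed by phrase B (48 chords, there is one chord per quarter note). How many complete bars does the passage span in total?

A: 18 × 6 = 108 beats = 18 bars.
B: 48 × 1 = 48 beats = 8 bars.
Total: 18 + 8 = 26 bars.

26 bars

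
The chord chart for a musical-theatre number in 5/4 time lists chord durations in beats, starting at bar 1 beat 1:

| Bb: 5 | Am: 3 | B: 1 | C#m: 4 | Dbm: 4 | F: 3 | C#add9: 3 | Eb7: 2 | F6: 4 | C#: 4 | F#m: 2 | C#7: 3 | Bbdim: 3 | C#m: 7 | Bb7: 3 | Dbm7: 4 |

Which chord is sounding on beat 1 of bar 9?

Beat 1 of bar 9 is beat (9−1)×5 + 1 = 41 overall.
Running totals: Bb ends at 5, Am ends at 8, B ends at 9, C#m ends at 13, Dbm ends at 17, F ends at 20, C#add9 ends at 23, Eb7 ends at 25, F6 ends at 29, C# ends at 33, F#m ends at 35, C#7 ends at 38, Bbdim ends at 41.
Beat 41 falls within Bbdim.

Bbdim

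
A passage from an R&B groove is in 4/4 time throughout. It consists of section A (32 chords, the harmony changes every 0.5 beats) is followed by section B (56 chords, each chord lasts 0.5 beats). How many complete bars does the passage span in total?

A: 32 × 0.5 = 16 beats = 4 bars.
B: 56 × 0.5 = 28 beats = 7 bars.
Total: 4 + 7 = 11 bars.

11 bars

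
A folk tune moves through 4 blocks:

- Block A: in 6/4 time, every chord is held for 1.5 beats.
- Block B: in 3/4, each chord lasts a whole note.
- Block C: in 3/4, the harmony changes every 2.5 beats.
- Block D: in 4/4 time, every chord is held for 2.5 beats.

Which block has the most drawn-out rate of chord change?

Block B

A: each chord is 1.5 beats in 6/4, so 4 per bar.
B: each chord is 4 beats in 3/4, so 0.75 per bar.
C: each chord is 2.5 beats in 3/4, so 1.2 per bar.
D: each chord is 2.5 beats in 4/4, so 1.6 per bar.
Slowest is B at 0.75 chords/bar.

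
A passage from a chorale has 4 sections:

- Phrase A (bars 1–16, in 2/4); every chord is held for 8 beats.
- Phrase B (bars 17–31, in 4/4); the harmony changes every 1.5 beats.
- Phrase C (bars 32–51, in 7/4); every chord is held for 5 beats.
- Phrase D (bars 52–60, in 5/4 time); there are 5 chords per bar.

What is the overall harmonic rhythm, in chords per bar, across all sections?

A: 16 × 2 = 32 beats ÷ 8 = 4 chords.
B: 15 × 4 = 60 beats ÷ 1.5 = 40 chords.
C: 20 × 7 = 140 beats ÷ 5 = 28 chords.
D: 9 × 5 = 45 beats ÷ 1 = 45 chords.
Overall: 117 chords over 60 bars → 117/60 = 1.95 chords per bar.

1.95 chords per bar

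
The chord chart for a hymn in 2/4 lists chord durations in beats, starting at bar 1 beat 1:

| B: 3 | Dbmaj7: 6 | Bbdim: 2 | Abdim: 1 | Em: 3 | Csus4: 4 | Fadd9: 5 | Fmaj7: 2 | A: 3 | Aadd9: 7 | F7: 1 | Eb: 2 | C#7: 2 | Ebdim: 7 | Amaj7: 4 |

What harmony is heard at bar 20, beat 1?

Eb

Beat 1 of bar 20 is beat (20−1)×2 + 1 = 39 overall.
Running totals: B ends at 3, Dbmaj7 ends at 9, Bbdim ends at 11, Abdim ends at 12, Em ends at 15, Csus4 ends at 19, Fadd9 ends at 24, Fmaj7 ends at 26, A ends at 29, Aadd9 ends at 36, F7 ends at 37, Eb ends at 39.
Beat 39 falls within Eb.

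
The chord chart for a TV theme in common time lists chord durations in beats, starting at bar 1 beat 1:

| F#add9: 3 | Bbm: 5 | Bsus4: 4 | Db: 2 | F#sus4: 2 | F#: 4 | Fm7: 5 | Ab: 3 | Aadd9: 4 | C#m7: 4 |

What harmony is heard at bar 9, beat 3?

Beat 3 of bar 9 is beat (9−1)×4 + 3 = 35 overall.
Running totals: F#add9 ends at 3, Bbm ends at 8, Bsus4 ends at 12, Db ends at 14, F#sus4 ends at 16, F# ends at 20, Fm7 ends at 25, Ab ends at 28, Aadd9 ends at 32, C#m7 ends at 36.
Beat 35 falls within C#m7.

C#m7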